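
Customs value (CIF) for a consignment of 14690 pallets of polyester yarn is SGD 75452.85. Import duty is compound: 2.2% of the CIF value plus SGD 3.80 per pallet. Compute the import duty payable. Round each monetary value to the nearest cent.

Ad valorem component: 75452.85 × 2.2% = 1659.96
Specific component: 14690 × 3.80 = 55822.00
Import duty = 1659.96 + 55822.00 = 57481.96

Import duty: SGD 57481.96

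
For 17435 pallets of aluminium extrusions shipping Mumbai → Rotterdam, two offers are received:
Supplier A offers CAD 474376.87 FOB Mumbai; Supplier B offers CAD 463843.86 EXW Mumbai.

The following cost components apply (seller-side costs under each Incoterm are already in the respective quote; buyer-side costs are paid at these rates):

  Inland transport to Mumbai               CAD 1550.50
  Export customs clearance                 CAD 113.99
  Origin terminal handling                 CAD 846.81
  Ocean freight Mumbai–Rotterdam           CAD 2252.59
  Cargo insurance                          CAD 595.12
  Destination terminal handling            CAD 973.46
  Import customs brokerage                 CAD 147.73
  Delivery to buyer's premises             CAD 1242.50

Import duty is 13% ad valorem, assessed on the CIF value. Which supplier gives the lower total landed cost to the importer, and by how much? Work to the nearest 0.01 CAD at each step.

Supplier B is cheaper by CAD 9064.54

Supplier A (FOB):
CIF value = FOB price + freight + insurance = 474376.87 + 2252.59 + 595.12 = 477224.58
Import duty = 477224.58 × 13% = 62039.20
Buyer bears (A): 2252.59 + 595.12 + 973.46 + 147.73 + 1242.50 = 5211.40
Landed cost (A) = invoice 474376.87 + 5211.40 + duty 62039.20 = 541627.47
Supplier B (EXW):
CIF value = EXW price + inland to port + export clearance + origin terminal + freight + insurance = 463843.86 + 1550.50 + 113.99 + 846.81 + 2252.59 + 595.12 = 469202.87
Import duty = 469202.87 × 13% = 60996.37
Buyer bears (B): 1550.50 + 113.99 + 846.81 + 2252.59 + 595.12 + 973.46 + 147.73 + 1242.50 = 7722.70
Landed cost (B) = invoice 463843.86 + 7722.70 + duty 60996.37 = 532562.93
Difference = |541627.47 − 532562.93| = 9064.54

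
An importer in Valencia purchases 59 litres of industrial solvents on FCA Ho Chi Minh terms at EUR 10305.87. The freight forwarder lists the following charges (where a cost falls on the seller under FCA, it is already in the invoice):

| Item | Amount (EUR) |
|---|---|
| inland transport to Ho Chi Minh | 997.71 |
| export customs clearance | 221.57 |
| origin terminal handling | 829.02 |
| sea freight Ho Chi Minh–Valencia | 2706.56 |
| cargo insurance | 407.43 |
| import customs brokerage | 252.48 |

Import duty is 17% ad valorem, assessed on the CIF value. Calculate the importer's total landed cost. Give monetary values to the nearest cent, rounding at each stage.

FCA: the seller delivers export-cleared goods to the carrier; the buyer bears costs from that point.
Already in the invoice (seller's account under FCA): inland to port, export clearance — exclude.
CIF value = FCA price + origin terminal + freight + insurance = 10305.87 + 829.02 + 2706.56 + 407.43 = 14248.88
Import duty = 14248.88 × 17% = 2422.31
Buyer bears: origin terminal 829.02 + freight 2706.56 + insurance 407.43 + brokerage 252.48 + duty 2422.31 = 6617.80
Landed cost = invoice 10305.87 + 6617.80 = 16923.67

Total landed cost: EUR 16923.67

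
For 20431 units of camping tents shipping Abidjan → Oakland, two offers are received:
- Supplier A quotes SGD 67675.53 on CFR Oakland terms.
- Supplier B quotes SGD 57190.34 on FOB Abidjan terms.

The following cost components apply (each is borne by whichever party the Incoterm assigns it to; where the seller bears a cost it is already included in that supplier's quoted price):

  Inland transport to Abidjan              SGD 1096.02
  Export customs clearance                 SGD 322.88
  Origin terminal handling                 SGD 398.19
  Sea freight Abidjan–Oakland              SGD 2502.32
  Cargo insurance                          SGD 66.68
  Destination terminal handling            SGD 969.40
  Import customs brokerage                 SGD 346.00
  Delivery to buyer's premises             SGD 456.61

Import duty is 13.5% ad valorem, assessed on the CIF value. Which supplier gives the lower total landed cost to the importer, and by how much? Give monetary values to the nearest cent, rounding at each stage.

Supplier B is cheaper by SGD 9060.56

Supplier A (CFR):
CIF value = CFR price + insurance = 67675.53 + 66.68 = 67742.21
Import duty = 67742.21 × 13.5% = 9145.20
Buyer bears (A): 66.68 + 969.40 + 346.00 + 456.61 = 1838.69
Landed cost (A) = invoice 67675.53 + 1838.69 + duty 9145.20 = 78659.42
Supplier B (FOB):
CIF value = FOB price + freight + insurance = 57190.34 + 2502.32 + 66.68 = 59759.34
Import duty = 59759.34 × 13.5% = 8067.51
Buyer bears (B): 2502.32 + 66.68 + 969.40 + 346.00 + 456.61 = 4341.01
Landed cost (B) = invoice 57190.34 + 4341.01 + duty 8067.51 = 69598.86
Difference = |78659.42 − 69598.86| = 9060.56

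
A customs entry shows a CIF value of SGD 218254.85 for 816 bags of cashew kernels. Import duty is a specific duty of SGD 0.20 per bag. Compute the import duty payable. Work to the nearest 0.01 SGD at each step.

Import duty = 816 × 0.20 = 163.20

Import duty: SGD 163.20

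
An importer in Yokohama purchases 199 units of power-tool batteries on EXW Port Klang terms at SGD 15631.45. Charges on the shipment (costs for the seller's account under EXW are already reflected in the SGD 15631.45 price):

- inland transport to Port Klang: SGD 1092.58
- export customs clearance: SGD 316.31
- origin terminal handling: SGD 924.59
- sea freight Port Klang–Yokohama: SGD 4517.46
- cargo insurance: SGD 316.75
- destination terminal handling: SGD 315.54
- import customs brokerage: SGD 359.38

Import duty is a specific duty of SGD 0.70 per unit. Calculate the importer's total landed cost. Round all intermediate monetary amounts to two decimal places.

EXW: the seller makes goods available at their premises; the buyer bears all onward costs.
CIF value = EXW price + inland to port + export clearance + origin terminal + freight + insurance = 15631.45 + 1092.58 + 316.31 + 924.59 + 4517.46 + 316.75 = 22799.14
Import duty = 199 × 0.70 = 139.30
Buyer bears: inland to port 1092.58 + export clearance 316.31 + origin terminal 924.59 + freight 4517.46 + insurance 316.75 + destination terminal 315.54 + brokerage 359.38 + duty 139.30 = 7981.91
Landed cost = invoice 15631.45 + 7981.91 = 23613.36

Total landed cost: SGD 23613.36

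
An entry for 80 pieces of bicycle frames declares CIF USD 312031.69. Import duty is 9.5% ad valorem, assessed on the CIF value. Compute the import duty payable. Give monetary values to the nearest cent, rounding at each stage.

Import duty = 312031.69 × 9.5% = 29643.01

Import duty: USD 29643.01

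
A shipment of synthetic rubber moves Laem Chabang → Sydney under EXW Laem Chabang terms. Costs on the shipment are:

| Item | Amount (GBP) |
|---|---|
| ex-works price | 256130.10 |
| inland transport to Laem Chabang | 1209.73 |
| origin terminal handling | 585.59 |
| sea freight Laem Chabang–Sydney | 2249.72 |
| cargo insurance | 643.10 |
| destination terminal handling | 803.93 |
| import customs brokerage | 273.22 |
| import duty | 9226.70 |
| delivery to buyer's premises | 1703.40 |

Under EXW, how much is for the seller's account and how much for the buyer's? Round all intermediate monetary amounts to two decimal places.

EXW: the seller makes goods available at their premises; the buyer bears all onward costs.
Seller's account: goods 256130.10 = 256130.10
Buyer's account: inland to port 1209.73 + origin terminal 585.59 + freight 2249.72 + insurance 643.10 + destination terminal 803.93 + brokerage 273.22 + duty 9226.70 + delivery 1703.40 = 16695.39

Seller: GBP 256130.10; buyer: GBP 16695.39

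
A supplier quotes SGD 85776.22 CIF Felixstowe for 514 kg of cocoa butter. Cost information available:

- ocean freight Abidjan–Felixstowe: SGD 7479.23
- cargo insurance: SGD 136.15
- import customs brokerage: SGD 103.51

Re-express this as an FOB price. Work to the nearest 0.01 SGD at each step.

Not relevant to the conversion: brokerage — on the buyer under both terms; not part of either seller's price.
From CIF to FOB, the seller no longer bears: freight, insurance.
FOB price = 85776.22 − 7479.23 − 136.15 = 78160.84

FOB price: SGD 78160.84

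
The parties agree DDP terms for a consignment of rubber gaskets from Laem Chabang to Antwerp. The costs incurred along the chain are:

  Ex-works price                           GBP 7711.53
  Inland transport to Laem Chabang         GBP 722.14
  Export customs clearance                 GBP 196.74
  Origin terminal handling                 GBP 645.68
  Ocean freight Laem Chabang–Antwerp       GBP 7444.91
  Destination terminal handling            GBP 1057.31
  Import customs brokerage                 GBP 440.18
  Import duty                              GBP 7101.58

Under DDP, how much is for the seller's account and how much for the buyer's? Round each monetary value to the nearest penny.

Seller: GBP 25320.07; buyer: GBP 0.00

DDP: the seller bears all costs including import duty.
Seller's account: goods 7711.53 + inland to port 722.14 + export clearance 196.74 + origin terminal 645.68 + freight 7444.91 + destination terminal 1057.31 + brokerage 440.18 + duty 7101.58 = 25320.07
Buyer's account: 0.00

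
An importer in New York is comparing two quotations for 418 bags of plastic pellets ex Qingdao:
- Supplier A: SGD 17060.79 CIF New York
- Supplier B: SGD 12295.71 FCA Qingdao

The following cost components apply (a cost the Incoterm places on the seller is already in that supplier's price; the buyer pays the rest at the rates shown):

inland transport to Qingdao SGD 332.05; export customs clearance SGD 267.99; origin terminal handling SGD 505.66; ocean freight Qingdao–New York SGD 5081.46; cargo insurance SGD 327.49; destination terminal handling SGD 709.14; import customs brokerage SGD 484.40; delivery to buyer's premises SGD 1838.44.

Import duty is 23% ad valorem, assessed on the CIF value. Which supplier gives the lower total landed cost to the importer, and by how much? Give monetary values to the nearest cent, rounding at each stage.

Supplier A (CIF):
The CIF price already equals the CIF value: 17060.79
Import duty = 17060.79 × 23% = 3923.98
Buyer bears (A): 709.14 + 484.40 + 1838.44 = 3031.98
Landed cost (A) = invoice 17060.79 + 3031.98 + duty 3923.98 = 24016.75
Supplier B (FCA):
CIF value = FCA price + origin terminal + freight + insurance = 12295.71 + 505.66 + 5081.46 + 327.49 = 18210.32
Import duty = 18210.32 × 23% = 4188.37
Buyer bears (B): 505.66 + 5081.46 + 327.49 + 709.14 + 484.40 + 1838.44 = 8946.59
Landed cost (B) = invoice 12295.71 + 8946.59 + duty 4188.37 = 25430.67
Difference = |24016.75 − 25430.67| = 1413.92

Supplier A is cheaper by SGD 1413.92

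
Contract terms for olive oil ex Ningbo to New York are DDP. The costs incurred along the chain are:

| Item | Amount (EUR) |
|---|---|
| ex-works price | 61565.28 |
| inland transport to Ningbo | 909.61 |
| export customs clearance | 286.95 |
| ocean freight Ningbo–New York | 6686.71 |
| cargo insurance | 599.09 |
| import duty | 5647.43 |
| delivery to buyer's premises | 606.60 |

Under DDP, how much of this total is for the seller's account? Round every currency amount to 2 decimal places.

DDP: the seller bears all costs including import duty.
Seller's account: goods 61565.28 + inland to port 909.61 + export clearance 286.95 + freight 6686.71 + insurance 599.09 + duty 5647.43 + delivery 606.60 = 76301.67
Buyer's account: 0.00

Seller's account: EUR 76301.67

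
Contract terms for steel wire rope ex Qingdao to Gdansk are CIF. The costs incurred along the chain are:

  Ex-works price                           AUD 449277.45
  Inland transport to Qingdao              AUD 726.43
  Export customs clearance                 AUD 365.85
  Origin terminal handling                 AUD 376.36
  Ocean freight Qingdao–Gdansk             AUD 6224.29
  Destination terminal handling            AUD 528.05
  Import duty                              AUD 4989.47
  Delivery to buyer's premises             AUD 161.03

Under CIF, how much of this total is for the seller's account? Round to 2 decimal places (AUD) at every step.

CIF: the seller pays costs through ocean freight and marine insurance to the destination port.
Seller's account: goods 449277.45 + inland to port 726.43 + export clearance 365.85 + origin terminal 376.36 + freight 6224.29 = 456970.38
Buyer's account: destination terminal 528.05 + duty 4989.47 + delivery 161.03 = 5678.55

Seller's account: AUD 456970.38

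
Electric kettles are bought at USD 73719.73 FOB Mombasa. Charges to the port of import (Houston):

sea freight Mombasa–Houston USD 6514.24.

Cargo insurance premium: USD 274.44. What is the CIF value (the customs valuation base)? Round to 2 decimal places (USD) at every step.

CIF = FOB price + freight + insurance
CIF = 73719.73 + 6514.24 + 274.44 = 80508.41

CIF value: USD 80508.41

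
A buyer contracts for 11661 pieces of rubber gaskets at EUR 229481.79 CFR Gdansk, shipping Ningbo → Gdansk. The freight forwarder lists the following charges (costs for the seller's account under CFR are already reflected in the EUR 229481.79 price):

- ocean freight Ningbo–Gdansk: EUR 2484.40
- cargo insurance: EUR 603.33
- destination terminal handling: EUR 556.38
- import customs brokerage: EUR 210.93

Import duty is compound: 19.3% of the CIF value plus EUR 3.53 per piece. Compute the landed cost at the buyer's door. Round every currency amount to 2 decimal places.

CFR: the seller pays costs through ocean freight to the destination port, but not insurance.
Already in the invoice (seller's account under CFR): freight — exclude.
CIF value = CFR price + insurance = 229481.79 + 603.33 = 230085.12
Ad valorem component: 230085.12 × 19.3% = 44406.43
Specific component: 11661 × 3.53 = 41163.33
Import duty = 44406.43 + 41163.33 = 85569.76
Buyer bears: insurance 603.33 + destination terminal 556.38 + brokerage 210.93 + duty 85569.76 = 86940.40
Landed cost = invoice 229481.79 + 86940.40 = 316422.19

Total landed cost: EUR 316422.19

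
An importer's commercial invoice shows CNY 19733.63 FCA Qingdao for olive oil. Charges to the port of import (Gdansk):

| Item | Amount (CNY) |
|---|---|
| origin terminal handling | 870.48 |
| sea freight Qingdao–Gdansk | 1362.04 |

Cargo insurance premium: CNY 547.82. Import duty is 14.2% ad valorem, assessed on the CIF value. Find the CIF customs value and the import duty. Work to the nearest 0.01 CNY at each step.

CIF = FCA price + pre-shipment costs + freight + insurance
CIF = 19733.63 + 870.48 + 1362.04 + 547.82 = 22513.97
Import duty = 22513.97 × 14.2% = 3196.98

CIF value: CNY 22513.97; import duty: CNY 3196.98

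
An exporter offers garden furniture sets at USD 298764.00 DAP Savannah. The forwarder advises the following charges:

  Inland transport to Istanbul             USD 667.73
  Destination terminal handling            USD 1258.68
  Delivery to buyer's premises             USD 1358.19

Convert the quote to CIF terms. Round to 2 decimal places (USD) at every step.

CIF price: USD 296147.13

Not relevant to the conversion: inland to port — on the seller under both DAP and CIF; already in the DAP price and stays in the CIF price.
From DAP to CIF, the seller no longer bears: destination terminal, delivery.
CIF price = 298764.00 − 1258.68 − 1358.19 = 296147.13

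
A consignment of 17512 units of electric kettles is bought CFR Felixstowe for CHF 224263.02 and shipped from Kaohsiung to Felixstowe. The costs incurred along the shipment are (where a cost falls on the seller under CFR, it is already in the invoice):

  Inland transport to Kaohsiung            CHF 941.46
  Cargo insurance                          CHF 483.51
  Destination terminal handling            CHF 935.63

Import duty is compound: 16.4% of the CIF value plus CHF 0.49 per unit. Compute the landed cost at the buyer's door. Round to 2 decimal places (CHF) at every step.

Total landed cost: CHF 271121.47

CFR: the seller pays costs through ocean freight to the destination port, but not insurance.
Already in the invoice (seller's account under CFR): inland to port — exclude.
CIF value = CFR price + insurance = 224263.02 + 483.51 = 224746.53
Ad valorem component: 224746.53 × 16.4% = 36858.43
Specific component: 17512 × 0.49 = 8580.88
Import duty = 36858.43 + 8580.88 = 45439.31
Buyer bears: insurance 483.51 + destination terminal 935.63 + duty 45439.31 = 46858.45
Landed cost = invoice 224263.02 + 46858.45 = 271121.47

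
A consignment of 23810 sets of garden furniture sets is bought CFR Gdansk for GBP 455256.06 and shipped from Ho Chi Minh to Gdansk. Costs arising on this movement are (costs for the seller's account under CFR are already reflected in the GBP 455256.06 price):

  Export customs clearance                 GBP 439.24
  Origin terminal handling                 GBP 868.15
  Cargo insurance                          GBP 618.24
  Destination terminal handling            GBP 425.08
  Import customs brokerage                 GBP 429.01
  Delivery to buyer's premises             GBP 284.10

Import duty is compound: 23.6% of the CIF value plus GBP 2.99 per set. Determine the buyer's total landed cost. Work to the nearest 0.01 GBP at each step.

CFR: the seller pays costs through ocean freight to the destination port, but not insurance.
Already in the invoice (seller's account under CFR): export clearance, origin terminal — exclude.
CIF value = CFR price + insurance = 455256.06 + 618.24 = 455874.30
Ad valorem component: 455874.30 × 23.6% = 107586.33
Specific component: 23810 × 2.99 = 71191.90
Import duty = 107586.33 + 71191.90 = 178778.23
Buyer bears: insurance 618.24 + destination terminal 425.08 + brokerage 429.01 + delivery 284.10 + duty 178778.23 = 180534.66
Landed cost = invoice 455256.06 + 180534.66 = 635790.72

Total landed cost: GBP 635790.72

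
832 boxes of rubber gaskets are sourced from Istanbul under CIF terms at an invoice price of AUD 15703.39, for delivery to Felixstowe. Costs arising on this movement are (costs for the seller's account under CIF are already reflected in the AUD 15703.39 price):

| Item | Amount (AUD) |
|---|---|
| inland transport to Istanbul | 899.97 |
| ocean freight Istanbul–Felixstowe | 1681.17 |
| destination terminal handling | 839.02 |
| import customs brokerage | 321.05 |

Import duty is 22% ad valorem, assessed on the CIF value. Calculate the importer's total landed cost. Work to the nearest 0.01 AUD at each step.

CIF: the seller pays costs through ocean freight and marine insurance to the destination port.
Already in the invoice (seller's account under CIF): inland to port, freight — exclude.
The CIF price already equals the CIF value: 15703.39
Import duty = 15703.39 × 22% = 3454.75
Buyer bears: destination terminal 839.02 + brokerage 321.05 + duty 3454.75 = 4614.82
Landed cost = invoice 15703.39 + 4614.82 = 20318.21

Total landed cost: AUD 20318.21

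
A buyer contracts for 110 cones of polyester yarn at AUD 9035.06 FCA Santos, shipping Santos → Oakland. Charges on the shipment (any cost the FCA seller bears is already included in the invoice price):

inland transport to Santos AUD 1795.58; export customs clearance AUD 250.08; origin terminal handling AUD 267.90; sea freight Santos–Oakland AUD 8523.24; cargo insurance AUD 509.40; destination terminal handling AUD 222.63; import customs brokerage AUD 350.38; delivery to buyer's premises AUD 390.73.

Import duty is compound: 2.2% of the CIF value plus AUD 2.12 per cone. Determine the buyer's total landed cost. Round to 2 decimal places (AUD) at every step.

Total landed cost: AUD 19935.92

FCA: the seller delivers export-cleared goods to the carrier; the buyer bears costs from that point.
Already in the invoice (seller's account under FCA): inland to port, export clearance — exclude.
CIF value = FCA price + origin terminal + freight + insurance = 9035.06 + 267.90 + 8523.24 + 509.40 = 18335.60
Ad valorem component: 18335.60 × 2.2% = 403.38
Specific component: 110 × 2.12 = 233.20
Import duty = 403.38 + 233.20 = 636.58
Buyer bears: origin terminal 267.90 + freight 8523.24 + insurance 509.40 + destination terminal 222.63 + brokerage 350.38 + delivery 390.73 + duty 636.58 = 10900.86
Landed cost = invoice 9035.06 + 10900.86 = 19935.92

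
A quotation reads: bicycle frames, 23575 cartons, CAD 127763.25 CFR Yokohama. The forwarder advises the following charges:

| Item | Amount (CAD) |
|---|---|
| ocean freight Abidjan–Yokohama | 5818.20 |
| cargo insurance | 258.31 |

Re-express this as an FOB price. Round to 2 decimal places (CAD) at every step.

Not relevant to the conversion: insurance — on the buyer under both terms; not part of either seller's price.
From CFR to FOB, the seller no longer bears: freight.
FOB price = 127763.25 − 5818.20 = 121945.05

FOB price: CAD 121945.05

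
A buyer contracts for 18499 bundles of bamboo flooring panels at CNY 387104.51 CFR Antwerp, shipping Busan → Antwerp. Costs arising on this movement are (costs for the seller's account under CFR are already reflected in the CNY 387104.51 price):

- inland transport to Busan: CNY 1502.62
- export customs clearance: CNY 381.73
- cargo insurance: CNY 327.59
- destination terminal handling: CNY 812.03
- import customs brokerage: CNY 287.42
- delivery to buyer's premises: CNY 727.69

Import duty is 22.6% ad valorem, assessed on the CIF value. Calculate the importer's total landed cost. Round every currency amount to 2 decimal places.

Total landed cost: CNY 476818.89

CFR: the seller pays costs through ocean freight to the destination port, but not insurance.
Already in the invoice (seller's account under CFR): inland to port, export clearance — exclude.
CIF value = CFR price + insurance = 387104.51 + 327.59 = 387432.10
Import duty = 387432.10 × 22.6% = 87559.65
Buyer bears: insurance 327.59 + destination terminal 812.03 + brokerage 287.42 + delivery 727.69 + duty 87559.65 = 89714.38
Landed cost = invoice 387104.51 + 89714.38 = 476818.89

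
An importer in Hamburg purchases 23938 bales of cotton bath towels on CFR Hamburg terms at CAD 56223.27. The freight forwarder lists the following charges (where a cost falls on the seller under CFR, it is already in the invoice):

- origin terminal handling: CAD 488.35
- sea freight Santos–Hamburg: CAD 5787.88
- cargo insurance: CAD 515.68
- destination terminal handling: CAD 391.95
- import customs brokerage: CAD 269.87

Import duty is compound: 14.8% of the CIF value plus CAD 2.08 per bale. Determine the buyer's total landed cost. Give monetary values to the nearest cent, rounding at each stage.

Total landed cost: CAD 115589.17

CFR: the seller pays costs through ocean freight to the destination port, but not insurance.
Already in the invoice (seller's account under CFR): origin terminal, freight — exclude.
CIF value = CFR price + insurance = 56223.27 + 515.68 = 56738.95
Ad valorem component: 56738.95 × 14.8% = 8397.36
Specific component: 23938 × 2.08 = 49791.04
Import duty = 8397.36 + 49791.04 = 58188.40
Buyer bears: insurance 515.68 + destination terminal 391.95 + brokerage 269.87 + duty 58188.40 = 59365.90
Landed cost = invoice 56223.27 + 59365.90 = 115589.17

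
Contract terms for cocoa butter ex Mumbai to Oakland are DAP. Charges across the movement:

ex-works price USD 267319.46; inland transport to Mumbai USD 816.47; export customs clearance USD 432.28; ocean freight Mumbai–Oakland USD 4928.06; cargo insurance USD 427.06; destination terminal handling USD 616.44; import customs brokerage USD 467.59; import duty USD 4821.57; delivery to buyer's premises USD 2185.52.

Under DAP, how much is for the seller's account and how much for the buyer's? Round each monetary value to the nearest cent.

Seller: USD 276725.29; buyer: USD 5289.16

DAP: the seller bears all costs to the named destination except import duty and clearance.
Seller's account: goods 267319.46 + inland to port 816.47 + export clearance 432.28 + freight 4928.06 + insurance 427.06 + destination terminal 616.44 + delivery 2185.52 = 276725.29
Buyer's account: brokerage 467.59 + duty 4821.57 = 5289.16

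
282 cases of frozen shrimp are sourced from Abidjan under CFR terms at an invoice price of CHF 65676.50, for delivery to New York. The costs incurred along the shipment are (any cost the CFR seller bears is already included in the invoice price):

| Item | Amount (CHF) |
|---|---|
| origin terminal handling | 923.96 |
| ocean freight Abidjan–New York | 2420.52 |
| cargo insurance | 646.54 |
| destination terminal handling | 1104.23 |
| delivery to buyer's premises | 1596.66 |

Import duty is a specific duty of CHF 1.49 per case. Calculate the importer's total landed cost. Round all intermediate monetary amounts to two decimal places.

Total landed cost: CHF 69444.11

CFR: the seller pays costs through ocean freight to the destination port, but not insurance.
Already in the invoice (seller's account under CFR): origin terminal, freight — exclude.
CIF value = CFR price + insurance = 65676.50 + 646.54 = 66323.04
Import duty = 282 × 1.49 = 420.18
Buyer bears: insurance 646.54 + destination terminal 1104.23 + delivery 1596.66 + duty 420.18 = 3767.61
Landed cost = invoice 65676.50 + 3767.61 = 69444.11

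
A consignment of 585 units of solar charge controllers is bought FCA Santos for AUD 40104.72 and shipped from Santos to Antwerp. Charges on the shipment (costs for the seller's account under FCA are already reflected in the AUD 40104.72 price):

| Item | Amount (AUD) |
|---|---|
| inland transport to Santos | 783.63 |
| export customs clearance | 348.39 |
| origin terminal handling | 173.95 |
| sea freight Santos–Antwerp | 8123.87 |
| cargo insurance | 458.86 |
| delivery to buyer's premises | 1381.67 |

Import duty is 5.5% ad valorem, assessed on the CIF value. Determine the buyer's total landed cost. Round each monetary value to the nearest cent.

FCA: the seller delivers export-cleared goods to the carrier; the buyer bears costs from that point.
Already in the invoice (seller's account under FCA): inland to port, export clearance — exclude.
CIF value = FCA price + origin terminal + freight + insurance = 40104.72 + 173.95 + 8123.87 + 458.86 = 48861.40
Import duty = 48861.40 × 5.5% = 2687.38
Buyer bears: origin terminal 173.95 + freight 8123.87 + insurance 458.86 + delivery 1381.67 + duty 2687.38 = 12825.73
Landed cost = invoice 40104.72 + 12825.73 = 52930.45

Total landed cost: AUD 52930.45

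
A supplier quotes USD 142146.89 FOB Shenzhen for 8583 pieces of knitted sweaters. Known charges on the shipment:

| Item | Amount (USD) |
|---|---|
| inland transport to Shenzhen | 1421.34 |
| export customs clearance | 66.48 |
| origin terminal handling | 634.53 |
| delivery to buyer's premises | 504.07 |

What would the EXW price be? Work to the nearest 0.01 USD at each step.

Not relevant to the conversion: delivery — on the buyer under both terms; not part of either seller's price.
From FOB to EXW, the seller no longer bears: inland to port, export clearance, origin terminal.
EXW price = 142146.89 − 1421.34 − 66.48 − 634.53 = 140024.54

EXW price: USD 140024.54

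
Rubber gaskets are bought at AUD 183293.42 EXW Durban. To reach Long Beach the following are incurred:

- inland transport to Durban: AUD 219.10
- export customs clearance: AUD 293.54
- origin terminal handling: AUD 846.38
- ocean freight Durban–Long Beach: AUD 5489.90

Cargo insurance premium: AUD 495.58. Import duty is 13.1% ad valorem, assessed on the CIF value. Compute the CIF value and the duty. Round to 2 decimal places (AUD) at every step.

CIF value: AUD 190637.92; import duty: AUD 24973.57

CIF = EXW price + pre-shipment costs + freight + insurance
CIF = 183293.42 + 219.10 + 293.54 + 846.38 + 5489.90 + 495.58 = 190637.92
Import duty = 190637.92 × 13.1% = 24973.57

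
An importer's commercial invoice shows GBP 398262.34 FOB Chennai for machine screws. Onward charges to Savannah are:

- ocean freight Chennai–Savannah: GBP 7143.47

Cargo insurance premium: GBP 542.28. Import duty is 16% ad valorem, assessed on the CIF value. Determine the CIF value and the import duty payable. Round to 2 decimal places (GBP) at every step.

CIF = FOB price + freight + insurance
CIF = 398262.34 + 7143.47 + 542.28 = 405948.09
Import duty = 405948.09 × 16% = 64951.69

CIF value: GBP 405948.09; import duty: GBP 64951.69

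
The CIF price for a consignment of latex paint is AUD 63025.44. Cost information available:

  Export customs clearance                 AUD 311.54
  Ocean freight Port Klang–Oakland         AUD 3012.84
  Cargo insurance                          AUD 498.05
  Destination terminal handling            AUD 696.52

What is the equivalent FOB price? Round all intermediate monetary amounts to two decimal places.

Not relevant to the conversion: export clearance — on the seller under both CIF and FOB; already in the CIF price and stays in the FOB price. destination terminal — on the buyer under both terms; not part of either seller's price.
From CIF to FOB, the seller no longer bears: freight, insurance.
FOB price = 63025.44 − 3012.84 − 498.05 = 59514.55

FOB price: AUD 59514.55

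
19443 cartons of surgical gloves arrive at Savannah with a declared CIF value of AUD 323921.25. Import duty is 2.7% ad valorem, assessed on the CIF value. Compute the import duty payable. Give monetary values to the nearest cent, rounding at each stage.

Import duty: AUD 8745.87

Import duty = 323921.25 × 2.7% = 8745.87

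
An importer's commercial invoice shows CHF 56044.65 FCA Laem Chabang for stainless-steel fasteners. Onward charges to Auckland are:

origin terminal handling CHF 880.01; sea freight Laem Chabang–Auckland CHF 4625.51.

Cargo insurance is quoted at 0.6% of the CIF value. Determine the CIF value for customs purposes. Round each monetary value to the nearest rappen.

Let C be the CIF value. C = FCA price + pre-shipment costs + freight + 0.6% × C
C − 0.6% × C = 56044.65 + 880.01 + 4625.51
0.994 × C = 61550.17
C = 61550.17 / 0.994 = 61921.70
Insurance premium = 0.6% × 61921.70 = 371.53

CIF value: CHF 61921.70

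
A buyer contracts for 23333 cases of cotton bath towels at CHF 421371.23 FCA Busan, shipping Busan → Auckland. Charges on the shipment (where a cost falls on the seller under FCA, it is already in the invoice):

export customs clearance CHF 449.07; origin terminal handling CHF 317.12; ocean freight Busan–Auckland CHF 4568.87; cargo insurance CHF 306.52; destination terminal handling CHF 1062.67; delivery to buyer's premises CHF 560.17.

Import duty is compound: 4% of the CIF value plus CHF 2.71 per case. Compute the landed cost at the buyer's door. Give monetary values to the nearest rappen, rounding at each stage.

FCA: the seller delivers export-cleared goods to the carrier; the buyer bears costs from that point.
Already in the invoice (seller's account under FCA): export clearance — exclude.
CIF value = FCA price + origin terminal + freight + insurance = 421371.23 + 317.12 + 4568.87 + 306.52 = 426563.74
Ad valorem component: 426563.74 × 4% = 17062.55
Specific component: 23333 × 2.71 = 63232.43
Import duty = 17062.55 + 63232.43 = 80294.98
Buyer bears: origin terminal 317.12 + freight 4568.87 + insurance 306.52 + destination terminal 1062.67 + delivery 560.17 + duty 80294.98 = 87110.33
Landed cost = invoice 421371.23 + 87110.33 = 508481.56

Total landed cost: CHF 508481.56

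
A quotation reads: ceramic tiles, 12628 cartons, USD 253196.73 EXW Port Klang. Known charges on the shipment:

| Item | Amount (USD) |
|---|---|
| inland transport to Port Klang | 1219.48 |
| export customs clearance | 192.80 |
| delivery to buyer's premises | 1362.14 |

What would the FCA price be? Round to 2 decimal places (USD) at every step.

FCA price: USD 254609.01

Not relevant to the conversion: delivery — on the buyer under both terms; not part of either seller's price.
From EXW to FCA, the seller additionally bears: inland to port, export clearance.
FCA price = 253196.73 + 1219.48 + 192.80 = 254609.01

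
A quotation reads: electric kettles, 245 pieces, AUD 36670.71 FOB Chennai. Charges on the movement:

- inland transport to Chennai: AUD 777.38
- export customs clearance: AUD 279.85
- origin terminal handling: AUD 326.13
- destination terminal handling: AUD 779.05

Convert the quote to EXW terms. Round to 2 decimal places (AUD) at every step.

Not relevant to the conversion: destination terminal — on the buyer under both terms; not part of either seller's price.
From FOB to EXW, the seller no longer bears: inland to port, export clearance, origin terminal.
EXW price = 36670.71 − 777.38 − 279.85 − 326.13 = 35287.35

EXW price: AUD 35287.35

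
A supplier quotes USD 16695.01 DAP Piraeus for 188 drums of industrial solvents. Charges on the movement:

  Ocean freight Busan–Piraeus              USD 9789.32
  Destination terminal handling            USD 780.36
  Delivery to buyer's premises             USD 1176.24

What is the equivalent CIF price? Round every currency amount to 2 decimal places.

Not relevant to the conversion: freight — on the seller under both DAP and CIF; already in the DAP price and stays in the CIF price.
From DAP to CIF, the seller no longer bears: destination terminal, delivery.
CIF price = 16695.01 − 780.36 − 1176.24 = 14738.41

CIF price: USD 14738.41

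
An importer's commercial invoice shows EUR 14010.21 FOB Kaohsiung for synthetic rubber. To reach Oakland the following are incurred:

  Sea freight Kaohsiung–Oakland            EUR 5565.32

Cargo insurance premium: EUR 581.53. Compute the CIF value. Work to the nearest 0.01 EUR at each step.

CIF value: EUR 20157.06

CIF = FOB price + freight + insurance
CIF = 14010.21 + 5565.32 + 581.53 = 20157.06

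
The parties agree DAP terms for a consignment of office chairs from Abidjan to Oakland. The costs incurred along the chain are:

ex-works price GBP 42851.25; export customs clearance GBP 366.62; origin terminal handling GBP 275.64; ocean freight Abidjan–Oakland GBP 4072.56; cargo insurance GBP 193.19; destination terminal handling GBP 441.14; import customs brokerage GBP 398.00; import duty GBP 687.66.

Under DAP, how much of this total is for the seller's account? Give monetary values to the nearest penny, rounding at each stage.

DAP: the seller bears all costs to the named destination except import duty and clearance.
Seller's account: goods 42851.25 + export clearance 366.62 + origin terminal 275.64 + freight 4072.56 + insurance 193.19 + destination terminal 441.14 = 48200.40
Buyer's account: brokerage 398.00 + duty 687.66 = 1085.66

Seller's account: GBP 48200.40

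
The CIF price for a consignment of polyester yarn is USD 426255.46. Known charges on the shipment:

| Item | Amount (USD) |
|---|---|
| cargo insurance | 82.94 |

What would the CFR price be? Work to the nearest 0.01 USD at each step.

CFR price: USD 426172.52

From CIF to CFR, the seller no longer bears: insurance.
CFR price = 426255.46 − 82.94 = 426172.52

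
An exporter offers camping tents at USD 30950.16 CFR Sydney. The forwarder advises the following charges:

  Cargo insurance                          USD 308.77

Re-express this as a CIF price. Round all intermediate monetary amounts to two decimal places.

From CFR to CIF, the seller additionally bears: insurance.
CIF price = 30950.16 + 308.77 = 31258.93

CIF price: USD 31258.93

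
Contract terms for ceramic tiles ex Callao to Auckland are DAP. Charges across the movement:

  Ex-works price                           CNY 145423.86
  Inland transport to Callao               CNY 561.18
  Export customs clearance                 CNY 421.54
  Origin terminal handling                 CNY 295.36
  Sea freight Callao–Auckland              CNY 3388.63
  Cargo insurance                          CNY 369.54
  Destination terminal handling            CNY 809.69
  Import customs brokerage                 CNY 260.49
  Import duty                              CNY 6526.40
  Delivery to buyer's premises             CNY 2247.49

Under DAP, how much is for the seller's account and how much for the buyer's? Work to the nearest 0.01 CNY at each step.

DAP: the seller bears all costs to the named destination except import duty and clearance.
Seller's account: goods 145423.86 + inland to port 561.18 + export clearance 421.54 + origin terminal 295.36 + freight 3388.63 + insurance 369.54 + destination terminal 809.69 + delivery 2247.49 = 153517.29
Buyer's account: brokerage 260.49 + duty 6526.40 = 6786.89

Seller: CNY 153517.29; buyer: CNY 6786.89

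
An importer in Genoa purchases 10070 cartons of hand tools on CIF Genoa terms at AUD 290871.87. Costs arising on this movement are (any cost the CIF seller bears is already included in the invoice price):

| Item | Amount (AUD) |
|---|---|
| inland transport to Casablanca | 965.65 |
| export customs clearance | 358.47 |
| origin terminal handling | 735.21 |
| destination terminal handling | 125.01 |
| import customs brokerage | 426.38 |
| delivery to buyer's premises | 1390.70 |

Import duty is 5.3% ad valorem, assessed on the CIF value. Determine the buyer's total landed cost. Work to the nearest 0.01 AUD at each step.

Total landed cost: AUD 308230.17

CIF: the seller pays costs through ocean freight and marine insurance to the destination port.
Already in the invoice (seller's account under CIF): inland to port, export clearance, origin terminal — exclude.
The CIF price already equals the CIF value: 290871.87
Import duty = 290871.87 × 5.3% = 15416.21
Buyer bears: destination terminal 125.01 + brokerage 426.38 + delivery 1390.70 + duty 15416.21 = 17358.30
Landed cost = invoice 290871.87 + 17358.30 = 308230.17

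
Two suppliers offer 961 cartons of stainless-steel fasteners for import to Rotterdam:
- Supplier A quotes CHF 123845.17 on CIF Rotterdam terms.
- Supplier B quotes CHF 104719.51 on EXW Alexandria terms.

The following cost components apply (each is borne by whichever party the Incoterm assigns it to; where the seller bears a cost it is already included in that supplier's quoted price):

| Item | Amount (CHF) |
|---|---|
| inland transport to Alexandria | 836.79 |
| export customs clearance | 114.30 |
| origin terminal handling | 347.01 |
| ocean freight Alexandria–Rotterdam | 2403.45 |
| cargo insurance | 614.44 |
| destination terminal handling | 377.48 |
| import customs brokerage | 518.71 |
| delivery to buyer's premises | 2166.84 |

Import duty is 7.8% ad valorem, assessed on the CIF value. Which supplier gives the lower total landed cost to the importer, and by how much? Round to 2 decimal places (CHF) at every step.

Supplier A (CIF):
The CIF price already equals the CIF value: 123845.17
Import duty = 123845.17 × 7.8% = 9659.92
Buyer bears (A): 377.48 + 518.71 + 2166.84 = 3063.03
Landed cost (A) = invoice 123845.17 + 3063.03 + duty 9659.92 = 136568.12
Supplier B (EXW):
CIF value = EXW price + inland to port + export clearance + origin terminal + freight + insurance = 104719.51 + 836.79 + 114.30 + 347.01 + 2403.45 + 614.44 = 109035.50
Import duty = 109035.50 × 7.8% = 8504.77
Buyer bears (B): 836.79 + 114.30 + 347.01 + 2403.45 + 614.44 + 377.48 + 518.71 + 2166.84 = 7379.02
Landed cost (B) = invoice 104719.51 + 7379.02 + duty 8504.77 = 120603.30
Difference = |136568.12 − 120603.30| = 15964.82

Supplier B is cheaper by CHF 15964.82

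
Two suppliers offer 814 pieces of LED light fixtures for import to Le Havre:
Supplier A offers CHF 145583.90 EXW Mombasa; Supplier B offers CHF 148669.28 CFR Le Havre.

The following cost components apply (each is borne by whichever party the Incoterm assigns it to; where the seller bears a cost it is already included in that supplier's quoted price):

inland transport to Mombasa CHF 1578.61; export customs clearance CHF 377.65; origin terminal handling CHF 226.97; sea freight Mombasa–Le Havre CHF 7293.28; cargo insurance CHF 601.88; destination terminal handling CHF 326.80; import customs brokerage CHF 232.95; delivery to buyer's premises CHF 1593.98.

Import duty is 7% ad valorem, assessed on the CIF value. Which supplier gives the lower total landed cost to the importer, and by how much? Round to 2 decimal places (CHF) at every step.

Supplier B is cheaper by CHF 6838.51

Supplier A (EXW):
CIF value = EXW price + inland to port + export clearance + origin terminal + freight + insurance = 145583.90 + 1578.61 + 377.65 + 226.97 + 7293.28 + 601.88 = 155662.29
Import duty = 155662.29 × 7% = 10896.36
Buyer bears (A): 1578.61 + 377.65 + 226.97 + 7293.28 + 601.88 + 326.80 + 232.95 + 1593.98 = 12232.12
Landed cost (A) = invoice 145583.90 + 12232.12 + duty 10896.36 = 168712.38
Supplier B (CFR):
CIF value = CFR price + insurance = 148669.28 + 601.88 = 149271.16
Import duty = 149271.16 × 7% = 10448.98
Buyer bears (B): 601.88 + 326.80 + 232.95 + 1593.98 = 2755.61
Landed cost (B) = invoice 148669.28 + 2755.61 + duty 10448.98 = 161873.87
Difference = |168712.38 − 161873.87| = 6838.51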